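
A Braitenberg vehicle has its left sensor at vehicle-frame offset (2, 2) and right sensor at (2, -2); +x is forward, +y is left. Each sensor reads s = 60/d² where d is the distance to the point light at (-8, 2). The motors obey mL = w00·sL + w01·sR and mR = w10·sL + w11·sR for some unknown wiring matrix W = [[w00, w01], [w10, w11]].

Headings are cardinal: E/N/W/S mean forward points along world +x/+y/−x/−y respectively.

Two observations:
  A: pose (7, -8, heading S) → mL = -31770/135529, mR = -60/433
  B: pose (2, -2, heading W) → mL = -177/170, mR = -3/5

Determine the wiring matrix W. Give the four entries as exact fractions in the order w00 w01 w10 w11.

obs A: pose=(7,-8,S) → sL=60/433, sR=60/313, mL=-31770/135529, mR=-60/433
obs B: pose=(2,-2,W) → sL=3/5, sR=15/17, mL=-177/170, mR=-3/5
sensor matrix S = [[60/433, 60/313], [3/5, 15/17]]; det S = 16704/2303993
solve [mL_A; mL_B] = S·[w00; w01] and [mR_A; mR_B] = S·[w10; w11]:
  w00 = -1, w01 = -1/2, w10 = -1, w11 = 0

-1 -1/2 -1 0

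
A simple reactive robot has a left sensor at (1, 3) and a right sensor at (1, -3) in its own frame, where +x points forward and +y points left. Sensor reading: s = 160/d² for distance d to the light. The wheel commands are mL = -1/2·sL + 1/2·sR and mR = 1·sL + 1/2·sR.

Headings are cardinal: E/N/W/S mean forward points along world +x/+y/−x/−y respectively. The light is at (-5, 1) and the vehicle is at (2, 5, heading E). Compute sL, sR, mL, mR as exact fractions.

left sensor world pos  = (3, 8); dL² = 113
right sensor world pos = (3, 2); dR² = 65
sL = 160/113 = 160/113
sR = 160/65 = 32/13
mL = -1/2·sL + 1/2·sR = 768/1469
mR = 1·sL + 1/2·sR = 3888/1469

160/113 32/13 768/1469 3888/1469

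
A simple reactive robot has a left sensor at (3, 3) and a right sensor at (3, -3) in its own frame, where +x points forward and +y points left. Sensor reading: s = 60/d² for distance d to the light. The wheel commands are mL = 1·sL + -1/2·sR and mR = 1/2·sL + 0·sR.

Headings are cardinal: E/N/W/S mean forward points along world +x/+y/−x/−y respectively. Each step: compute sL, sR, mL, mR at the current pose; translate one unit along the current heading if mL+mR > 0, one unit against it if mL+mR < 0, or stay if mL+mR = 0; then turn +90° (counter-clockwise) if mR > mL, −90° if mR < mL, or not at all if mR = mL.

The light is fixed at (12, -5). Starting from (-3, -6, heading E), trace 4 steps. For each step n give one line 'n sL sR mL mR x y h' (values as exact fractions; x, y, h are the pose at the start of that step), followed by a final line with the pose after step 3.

n=0: pose=(-3,-6,E); sL=15/37, sR=3/8; mL=129/592, mR=15/74; mL+mR=249/592 → advance +1; mR−mL=-9/592 → turn -1·90°
n=1: pose=(-2,-6,S); sL=60/137, sR=12/61; mL=2838/8357, mR=30/137; mL+mR=4668/8357 → advance +1; mR−mL=-1008/8357 → turn -1·90°
n=2: pose=(-2,-7,W); sL=30/157, sR=6/29; mL=399/4553, mR=15/157; mL+mR=834/4553 → advance +1; mR−mL=36/4553 → turn +1·90°
n=3: pose=(-3,-7,S); sL=60/169, sR=60/349; mL=15870/58981, mR=30/169; mL+mR=26340/58981 → advance +1; mR−mL=-5400/58981 → turn -1·90°

0 15/37 3/8 129/592 15/74 -3 -6 E
1 60/137 12/61 2838/8357 30/137 -2 -6 S
2 30/157 6/29 399/4553 15/157 -2 -7 W
3 60/169 60/349 15870/58981 30/169 -3 -7 S
final -3 -8 W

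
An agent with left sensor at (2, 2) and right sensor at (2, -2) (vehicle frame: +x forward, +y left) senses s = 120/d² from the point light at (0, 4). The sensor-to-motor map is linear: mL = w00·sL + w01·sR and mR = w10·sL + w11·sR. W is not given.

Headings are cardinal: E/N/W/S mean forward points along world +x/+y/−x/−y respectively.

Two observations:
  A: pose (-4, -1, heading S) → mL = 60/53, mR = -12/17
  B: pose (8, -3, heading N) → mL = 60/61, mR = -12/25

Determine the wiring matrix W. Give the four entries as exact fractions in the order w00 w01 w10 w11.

obs A: pose=(-4,-1,S) → sL=120/53, sR=24/17, mL=60/53, mR=-12/17
obs B: pose=(8,-3,N) → sL=120/61, sR=24/25, mL=60/61, mR=-12/25
sensor matrix S = [[120/53, 24/17], [120/61, 24/25]]; det S = -165888/274805
solve [mL_A; mL_B] = S·[w00; w01] and [mR_A; mR_B] = S·[w10; w11]:
  w00 = 1/2, w01 = 0, w10 = 0, w11 = -1/2

1/2 0 0 -1/2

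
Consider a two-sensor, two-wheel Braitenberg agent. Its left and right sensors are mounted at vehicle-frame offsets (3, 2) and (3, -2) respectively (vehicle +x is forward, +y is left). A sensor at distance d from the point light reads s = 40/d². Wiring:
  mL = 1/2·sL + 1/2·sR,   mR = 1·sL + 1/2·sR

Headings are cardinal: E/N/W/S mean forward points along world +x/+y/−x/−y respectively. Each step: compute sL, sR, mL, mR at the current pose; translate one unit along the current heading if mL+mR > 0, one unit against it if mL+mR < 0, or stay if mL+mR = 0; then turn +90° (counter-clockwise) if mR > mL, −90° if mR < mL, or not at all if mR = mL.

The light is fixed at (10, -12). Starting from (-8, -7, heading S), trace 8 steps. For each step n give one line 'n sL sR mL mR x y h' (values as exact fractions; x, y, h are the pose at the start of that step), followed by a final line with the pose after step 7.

n=0: pose=(-8,-7,S); sL=2/13, sR=10/101; mL=166/1313, mR=267/1313; mL+mR=433/1313 → advance +1; mR−mL=1/13 → turn +1·90°
n=1: pose=(-8,-8,E); sL=40/261, sR=40/229; mL=9800/59769, mR=14380/59769; mL+mR=8060/19923 → advance +1; mR−mL=20/261 → turn +1·90°
n=2: pose=(-7,-8,N); sL=4/41, sR=20/137; mL=684/5617, mR=958/5617; mL+mR=1642/5617 → advance +1; mR−mL=2/41 → turn +1·90°
n=3: pose=(-7,-7,W); sL=40/409, sR=40/449; mL=17160/183641, mR=26140/183641; mL+mR=43300/183641 → advance +1; mR−mL=20/409 → turn +1·90°
n=4: pose=(-8,-7,S); sL=2/13, sR=10/101; mL=166/1313, mR=267/1313; mL+mR=433/1313 → advance +1; mR−mL=1/13 → turn +1·90°
n=5: pose=(-8,-8,E); sL=40/261, sR=40/229; mL=9800/59769, mR=14380/59769; mL+mR=8060/19923 → advance +1; mR−mL=20/261 → turn +1·90°
n=6: pose=(-7,-8,N); sL=4/41, sR=20/137; mL=684/5617, mR=958/5617; mL+mR=1642/5617 → advance +1; mR−mL=2/41 → turn +1·90°
n=7: pose=(-7,-7,W); sL=40/409, sR=40/449; mL=17160/183641, mR=26140/183641; mL+mR=43300/183641 → advance +1; mR−mL=20/409 → turn +1·90°

0 2/13 10/101 166/1313 267/1313 -8 -7 S
1 40/261 40/229 9800/59769 14380/59769 -8 -8 E
2 4/41 20/137 684/5617 958/5617 -7 -8 N
3 40/409 40/449 17160/183641 26140/183641 -7 -7 W
4 2/13 10/101 166/1313 267/1313 -8 -7 S
5 40/261 40/229 9800/59769 14380/59769 -8 -8 E
6 4/41 20/137 684/5617 958/5617 -7 -8 N
7 40/409 40/449 17160/183641 26140/183641 -7 -7 W
final -8 -7 S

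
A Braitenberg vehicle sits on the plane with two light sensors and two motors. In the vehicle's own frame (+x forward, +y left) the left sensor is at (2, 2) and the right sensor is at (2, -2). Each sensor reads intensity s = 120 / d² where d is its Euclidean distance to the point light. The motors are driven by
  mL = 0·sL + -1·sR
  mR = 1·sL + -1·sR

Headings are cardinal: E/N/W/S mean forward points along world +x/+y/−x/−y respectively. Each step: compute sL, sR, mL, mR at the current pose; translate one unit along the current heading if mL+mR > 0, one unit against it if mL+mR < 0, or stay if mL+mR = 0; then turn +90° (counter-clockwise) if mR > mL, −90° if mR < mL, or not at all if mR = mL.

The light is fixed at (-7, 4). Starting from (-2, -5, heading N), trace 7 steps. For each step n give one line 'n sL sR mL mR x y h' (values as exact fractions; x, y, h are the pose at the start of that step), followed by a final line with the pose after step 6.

0 60/29 60/49 -60/49 1200/1421 -2 -5 N
1 40/51 120/73 -120/73 -3200/3723 -2 -6 W
2 15/26 3/4 -3/4 -9/52 -1 -6 S
3 120/113 24/37 -24/37 1728/4181 -1 -5 E
4 60/29 60/49 -60/49 1200/1421 -2 -5 N
5 40/51 120/73 -120/73 -3200/3723 -2 -6 W
6 15/26 3/4 -3/4 -9/52 -1 -6 S
final -1 -5 E

n=0: pose=(-2,-5,N); sL=60/29, sR=60/49; mL=-60/49, mR=1200/1421; mL+mR=-540/1421 → advance -1; mR−mL=60/29 → turn +1·90°
n=1: pose=(-2,-6,W); sL=40/51, sR=120/73; mL=-120/73, mR=-3200/3723; mL+mR=-9320/3723 → advance -1; mR−mL=40/51 → turn +1·90°
n=2: pose=(-1,-6,S); sL=15/26, sR=3/4; mL=-3/4, mR=-9/52; mL+mR=-12/13 → advance -1; mR−mL=15/26 → turn +1·90°
n=3: pose=(-1,-5,E); sL=120/113, sR=24/37; mL=-24/37, mR=1728/4181; mL+mR=-984/4181 → advance -1; mR−mL=120/113 → turn +1·90°
n=4: pose=(-2,-5,N); sL=60/29, sR=60/49; mL=-60/49, mR=1200/1421; mL+mR=-540/1421 → advance -1; mR−mL=60/29 → turn +1·90°
n=5: pose=(-2,-6,W); sL=40/51, sR=120/73; mL=-120/73, mR=-3200/3723; mL+mR=-9320/3723 → advance -1; mR−mL=40/51 → turn +1·90°
n=6: pose=(-1,-6,S); sL=15/26, sR=3/4; mL=-3/4, mR=-9/52; mL+mR=-12/13 → advance -1; mR−mL=15/26 → turn +1·90°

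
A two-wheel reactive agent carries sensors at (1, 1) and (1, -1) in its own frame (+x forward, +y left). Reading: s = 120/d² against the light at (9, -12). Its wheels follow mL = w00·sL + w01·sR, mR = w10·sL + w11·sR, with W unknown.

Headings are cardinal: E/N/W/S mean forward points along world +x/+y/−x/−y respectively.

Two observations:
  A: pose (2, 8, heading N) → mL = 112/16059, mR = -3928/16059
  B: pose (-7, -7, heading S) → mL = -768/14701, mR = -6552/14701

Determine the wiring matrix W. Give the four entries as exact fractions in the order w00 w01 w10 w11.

-1/2 1/2 -1/2 -1/2

obs A: pose=(2,8,N) → sL=24/101, sR=40/159, mL=112/16059, mR=-3928/16059
obs B: pose=(-7,-7,S) → sL=120/241, sR=24/61, mL=-768/14701, mR=-6552/14701
sensor matrix S = [[24/101, 40/159], [120/241, 24/61]]; det S = -2500352/78694453
solve [mL_A; mL_B] = S·[w00; w01] and [mR_A; mR_B] = S·[w10; w11]:
  w00 = -1/2, w01 = 1/2, w10 = -1/2, w11 = -1/2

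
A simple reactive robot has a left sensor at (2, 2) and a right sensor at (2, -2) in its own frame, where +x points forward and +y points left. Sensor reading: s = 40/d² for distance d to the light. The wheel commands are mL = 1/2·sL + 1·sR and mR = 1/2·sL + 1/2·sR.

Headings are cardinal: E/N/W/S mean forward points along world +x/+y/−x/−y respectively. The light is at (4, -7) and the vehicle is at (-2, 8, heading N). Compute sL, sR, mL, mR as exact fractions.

40/353 8/61 4044/21533 2632/21533

left sensor world pos  = (-4, 10); dL² = 353
right sensor world pos = (0, 10); dR² = 305
sL = 40/353 = 40/353
sR = 40/305 = 8/61
mL = 1/2·sL + 1·sR = 4044/21533
mR = 1/2·sL + 1/2·sR = 2632/21533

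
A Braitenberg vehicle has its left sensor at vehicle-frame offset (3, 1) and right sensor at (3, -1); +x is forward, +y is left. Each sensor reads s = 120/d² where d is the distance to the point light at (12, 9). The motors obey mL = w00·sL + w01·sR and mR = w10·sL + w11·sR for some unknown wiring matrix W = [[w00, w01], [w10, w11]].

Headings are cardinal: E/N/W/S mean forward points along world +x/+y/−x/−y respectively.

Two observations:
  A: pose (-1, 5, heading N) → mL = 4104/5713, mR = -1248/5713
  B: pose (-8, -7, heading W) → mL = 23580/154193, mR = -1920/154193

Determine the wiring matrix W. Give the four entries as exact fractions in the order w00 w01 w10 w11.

1/2 1/2 1 -1

obs A: pose=(-1,5,N) → sL=120/197, sR=24/29, mL=4104/5713, mR=-1248/5713
obs B: pose=(-8,-7,W) → sL=60/409, sR=60/377, mL=23580/154193, mR=-1920/154193
sensor matrix S = [[120/197, 24/29], [60/409, 60/377]]; det S = -743040/30376021
solve [mL_A; mL_B] = S·[w00; w01] and [mR_A; mR_B] = S·[w10; w11]:
  w00 = 1/2, w01 = 1/2, w10 = 1, w11 = -1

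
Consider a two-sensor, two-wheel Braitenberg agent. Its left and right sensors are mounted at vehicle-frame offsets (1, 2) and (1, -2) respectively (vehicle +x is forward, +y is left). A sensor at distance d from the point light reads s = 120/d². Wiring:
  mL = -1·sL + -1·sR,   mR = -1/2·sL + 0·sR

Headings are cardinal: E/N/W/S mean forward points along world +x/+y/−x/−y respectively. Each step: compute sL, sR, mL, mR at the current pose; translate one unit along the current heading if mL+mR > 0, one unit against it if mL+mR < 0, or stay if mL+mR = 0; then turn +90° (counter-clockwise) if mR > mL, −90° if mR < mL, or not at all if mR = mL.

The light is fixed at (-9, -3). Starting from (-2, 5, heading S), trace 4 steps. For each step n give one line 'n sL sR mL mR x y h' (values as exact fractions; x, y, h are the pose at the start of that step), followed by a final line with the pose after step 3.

0 12/13 60/37 -1224/481 -6/13 -2 5 S
1 24/37 120/113 -7152/4181 -12/37 -2 6 E
2 30/29 30/41 -2100/1189 -15/29 -3 6 N
3 120/61 24/25 -4464/1525 -60/61 -3 5 W
final -2 5 S

n=0: pose=(-2,5,S); sL=12/13, sR=60/37; mL=-1224/481, mR=-6/13; mL+mR=-1446/481 → advance -1; mR−mL=1002/481 → turn +1·90°
n=1: pose=(-2,6,E); sL=24/37, sR=120/113; mL=-7152/4181, mR=-12/37; mL+mR=-8508/4181 → advance -1; mR−mL=5796/4181 → turn +1·90°
n=2: pose=(-3,6,N); sL=30/29, sR=30/41; mL=-2100/1189, mR=-15/29; mL+mR=-2715/1189 → advance -1; mR−mL=1485/1189 → turn +1·90°
n=3: pose=(-3,5,W); sL=120/61, sR=24/25; mL=-4464/1525, mR=-60/61; mL+mR=-5964/1525 → advance -1; mR−mL=2964/1525 → turn +1·90°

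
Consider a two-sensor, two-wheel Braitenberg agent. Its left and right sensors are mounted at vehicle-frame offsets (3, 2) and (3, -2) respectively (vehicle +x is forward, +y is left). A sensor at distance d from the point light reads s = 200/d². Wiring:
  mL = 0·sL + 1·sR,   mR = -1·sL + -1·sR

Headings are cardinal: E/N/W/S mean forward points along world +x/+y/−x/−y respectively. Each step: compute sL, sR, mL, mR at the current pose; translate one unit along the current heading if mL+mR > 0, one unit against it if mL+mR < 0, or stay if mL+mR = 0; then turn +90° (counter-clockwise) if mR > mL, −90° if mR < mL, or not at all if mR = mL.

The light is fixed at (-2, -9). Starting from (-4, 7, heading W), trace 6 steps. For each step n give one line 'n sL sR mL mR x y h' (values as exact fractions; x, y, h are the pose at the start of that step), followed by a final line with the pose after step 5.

0 200/221 200/349 200/349 -114000/77129 -4 7 W
1 20/37 100/181 100/181 -7320/6697 -3 7 N
2 200/293 200/173 200/173 -93200/50689 -3 6 E
3 25/18 5/4 5/4 -95/36 -4 6 S
4 200/221 200/349 200/349 -114000/77129 -4 7 W
5 20/37 100/181 100/181 -7320/6697 -3 7 N
final -3 6 E

n=0: pose=(-4,7,W); sL=200/221, sR=200/349; mL=200/349, mR=-114000/77129; mL+mR=-200/221 → advance -1; mR−mL=-158200/77129 → turn -1·90°
n=1: pose=(-3,7,N); sL=20/37, sR=100/181; mL=100/181, mR=-7320/6697; mL+mR=-20/37 → advance -1; mR−mL=-11020/6697 → turn -1·90°
n=2: pose=(-3,6,E); sL=200/293, sR=200/173; mL=200/173, mR=-93200/50689; mL+mR=-200/293 → advance -1; mR−mL=-151800/50689 → turn -1·90°
n=3: pose=(-4,6,S); sL=25/18, sR=5/4; mL=5/4, mR=-95/36; mL+mR=-25/18 → advance -1; mR−mL=-35/9 → turn -1·90°
n=4: pose=(-4,7,W); sL=200/221, sR=200/349; mL=200/349, mR=-114000/77129; mL+mR=-200/221 → advance -1; mR−mL=-158200/77129 → turn -1·90°
n=5: pose=(-3,7,N); sL=20/37, sR=100/181; mL=100/181, mR=-7320/6697; mL+mR=-20/37 → advance -1; mR−mL=-11020/6697 → turn -1·90°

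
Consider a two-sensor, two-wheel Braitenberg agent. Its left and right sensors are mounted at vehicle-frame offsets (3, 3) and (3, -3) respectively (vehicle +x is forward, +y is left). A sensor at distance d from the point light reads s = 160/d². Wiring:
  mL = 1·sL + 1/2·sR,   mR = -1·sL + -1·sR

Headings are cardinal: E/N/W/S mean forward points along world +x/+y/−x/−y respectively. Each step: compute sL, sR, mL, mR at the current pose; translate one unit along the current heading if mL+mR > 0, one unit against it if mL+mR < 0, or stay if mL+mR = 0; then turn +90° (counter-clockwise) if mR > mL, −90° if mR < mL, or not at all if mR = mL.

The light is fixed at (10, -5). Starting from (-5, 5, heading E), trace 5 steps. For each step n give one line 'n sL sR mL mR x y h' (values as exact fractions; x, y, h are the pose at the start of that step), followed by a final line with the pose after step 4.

0 160/313 160/193 55920/60409 -80960/60409 -5 5 E
1 80/109 16/41 4152/4469 -5024/4469 -6 5 S
2 32/85 160/557 24624/47345 -31424/47345 -6 6 W
3 4/13 8/17 120/221 -172/221 -5 6 N
4 160/313 160/193 55920/60409 -80960/60409 -5 5 E
final -6 5 S

n=0: pose=(-5,5,E); sL=160/313, sR=160/193; mL=55920/60409, mR=-80960/60409; mL+mR=-80/193 → advance -1; mR−mL=-136880/60409 → turn -1·90°
n=1: pose=(-6,5,S); sL=80/109, sR=16/41; mL=4152/4469, mR=-5024/4469; mL+mR=-8/41 → advance -1; mR−mL=-9176/4469 → turn -1·90°
n=2: pose=(-6,6,W); sL=32/85, sR=160/557; mL=24624/47345, mR=-31424/47345; mL+mR=-80/557 → advance -1; mR−mL=-56048/47345 → turn -1·90°
n=3: pose=(-5,6,N); sL=4/13, sR=8/17; mL=120/221, mR=-172/221; mL+mR=-4/17 → advance -1; mR−mL=-292/221 → turn -1·90°
n=4: pose=(-5,5,E); sL=160/313, sR=160/193; mL=55920/60409, mR=-80960/60409; mL+mR=-80/193 → advance -1; mR−mL=-136880/60409 → turn -1·90°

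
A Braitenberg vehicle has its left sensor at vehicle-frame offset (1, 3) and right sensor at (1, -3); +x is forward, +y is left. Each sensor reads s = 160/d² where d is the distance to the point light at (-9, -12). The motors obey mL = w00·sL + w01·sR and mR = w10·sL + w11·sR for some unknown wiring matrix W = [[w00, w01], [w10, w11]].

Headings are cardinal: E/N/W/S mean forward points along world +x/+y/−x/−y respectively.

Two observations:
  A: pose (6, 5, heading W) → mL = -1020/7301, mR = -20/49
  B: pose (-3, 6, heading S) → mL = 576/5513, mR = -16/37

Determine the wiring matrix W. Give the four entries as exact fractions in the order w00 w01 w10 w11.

-1 1 -1 0

obs A: pose=(6,5,W) → sL=20/49, sR=40/149, mL=-1020/7301, mR=-20/49
obs B: pose=(-3,6,S) → sL=16/37, sR=80/149, mL=576/5513, mR=-16/37
sensor matrix S = [[20/49, 40/149], [16/37, 80/149]]; det S = 27840/270137
solve [mL_A; mL_B] = S·[w00; w01] and [mR_A; mR_B] = S·[w10; w11]:
  w00 = -1, w01 = 1, w10 = -1, w11 = 0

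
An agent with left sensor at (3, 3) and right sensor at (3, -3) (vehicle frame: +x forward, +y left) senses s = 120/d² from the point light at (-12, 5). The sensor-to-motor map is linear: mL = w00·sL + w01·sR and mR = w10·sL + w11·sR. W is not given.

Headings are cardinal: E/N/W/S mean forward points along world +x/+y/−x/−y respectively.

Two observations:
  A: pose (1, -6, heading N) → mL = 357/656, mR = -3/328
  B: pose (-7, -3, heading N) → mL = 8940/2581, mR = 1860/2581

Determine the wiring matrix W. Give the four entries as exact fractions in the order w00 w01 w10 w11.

1 -1/2 1/2 -1

obs A: pose=(1,-6,N) → sL=30/41, sR=3/8, mL=357/656, mR=-3/328
obs B: pose=(-7,-3,N) → sL=120/29, sR=120/89, mL=8940/2581, mR=1860/2581
sensor matrix S = [[30/41, 3/8], [120/29, 120/89]]; det S = -59805/105821
solve [mL_A; mL_B] = S·[w00; w01] and [mR_A; mR_B] = S·[w10; w11]:
  w00 = 1, w01 = -1/2, w10 = 1/2, w11 = -1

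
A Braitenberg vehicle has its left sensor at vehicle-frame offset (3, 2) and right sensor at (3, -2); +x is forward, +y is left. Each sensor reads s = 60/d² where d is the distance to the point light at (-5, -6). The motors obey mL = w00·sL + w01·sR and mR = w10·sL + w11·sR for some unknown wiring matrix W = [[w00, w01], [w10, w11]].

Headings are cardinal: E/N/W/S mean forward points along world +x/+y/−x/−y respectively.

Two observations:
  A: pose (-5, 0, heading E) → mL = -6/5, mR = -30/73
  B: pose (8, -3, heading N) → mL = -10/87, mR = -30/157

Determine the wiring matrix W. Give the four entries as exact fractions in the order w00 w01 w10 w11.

obs A: pose=(-5,0,E) → sL=60/73, sR=12/5, mL=-6/5, mR=-30/73
obs B: pose=(8,-3,N) → sL=60/157, sR=20/87, mL=-10/87, mR=-30/157
sensor matrix S = [[60/73, 12/5], [60/157, 20/87]]; det S = -242048/332369
solve [mL_A; mL_B] = S·[w00; w01] and [mR_A; mR_B] = S·[w10; w11]:
  w00 = 0, w01 = -1/2, w10 = -1/2, w11 = 0

0 -1/2 -1/2 0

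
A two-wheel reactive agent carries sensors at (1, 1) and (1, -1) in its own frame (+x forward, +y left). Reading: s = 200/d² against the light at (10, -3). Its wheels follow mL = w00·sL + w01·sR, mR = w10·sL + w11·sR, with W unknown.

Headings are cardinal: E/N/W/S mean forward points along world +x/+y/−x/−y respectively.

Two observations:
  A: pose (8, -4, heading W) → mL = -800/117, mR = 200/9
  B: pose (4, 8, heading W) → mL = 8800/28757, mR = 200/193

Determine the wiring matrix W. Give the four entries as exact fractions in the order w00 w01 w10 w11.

obs A: pose=(8,-4,W) → sL=200/13, sR=200/9, mL=-800/117, mR=200/9
obs B: pose=(4,8,W) → sL=200/149, sR=200/193, mL=8800/28757, mR=200/193
sensor matrix S = [[200/13, 200/9], [200/149, 200/193]]; det S = -46720000/3364569
solve [mL_A; mL_B] = S·[w00; w01] and [mR_A; mR_B] = S·[w10; w11]:
  w00 = 1, w01 = -1, w10 = 0, w11 = 1

1 -1 0 1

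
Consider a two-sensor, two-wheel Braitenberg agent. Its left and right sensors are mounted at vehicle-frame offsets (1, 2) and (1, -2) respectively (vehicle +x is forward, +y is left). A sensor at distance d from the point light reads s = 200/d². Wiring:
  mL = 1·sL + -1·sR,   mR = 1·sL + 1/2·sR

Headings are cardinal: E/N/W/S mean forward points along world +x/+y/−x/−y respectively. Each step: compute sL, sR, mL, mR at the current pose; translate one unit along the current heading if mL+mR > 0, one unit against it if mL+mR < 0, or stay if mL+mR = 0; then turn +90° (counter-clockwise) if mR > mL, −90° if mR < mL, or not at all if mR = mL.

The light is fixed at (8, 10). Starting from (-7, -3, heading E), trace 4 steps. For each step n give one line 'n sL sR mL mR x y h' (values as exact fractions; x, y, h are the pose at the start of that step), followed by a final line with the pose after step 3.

n=0: pose=(-7,-3,E); sL=200/317, sR=200/421; mL=20800/133457, mR=115900/133457; mL+mR=136700/133457 → advance +1; mR−mL=300/421 → turn +1·90°
n=1: pose=(-6,-3,N); sL=1/2, sR=25/36; mL=-7/36, mR=61/72; mL+mR=47/72 → advance +1; mR−mL=25/24 → turn +1·90°
n=2: pose=(-6,-2,W); sL=200/421, sR=8/13; mL=-768/5473, mR=4284/5473; mL+mR=3516/5473 → advance +1; mR−mL=12/13 → turn +1·90°
n=3: pose=(-7,-2,S); sL=100/169, sR=100/229; mL=6000/38701, mR=31350/38701; mL+mR=37350/38701 → advance +1; mR−mL=150/229 → turn +1·90°

0 200/317 200/421 20800/133457 115900/133457 -7 -3 E
1 1/2 25/36 -7/36 61/72 -6 -3 N
2 200/421 8/13 -768/5473 4284/5473 -6 -2 W
3 100/169 100/229 6000/38701 31350/38701 -7 -2 S
final -7 -3 E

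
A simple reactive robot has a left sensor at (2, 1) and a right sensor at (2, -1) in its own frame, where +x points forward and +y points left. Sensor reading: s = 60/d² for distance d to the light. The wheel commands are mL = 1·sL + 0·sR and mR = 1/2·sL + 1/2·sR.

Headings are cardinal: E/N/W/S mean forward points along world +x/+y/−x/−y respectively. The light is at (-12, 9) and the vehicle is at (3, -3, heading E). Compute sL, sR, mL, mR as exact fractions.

left sensor world pos  = (5, -2); dL² = 410
right sensor world pos = (5, -4); dR² = 458
sL = 60/410 = 6/41
sR = 60/458 = 30/229
mL = 1·sL + 0·sR = 6/41
mR = 1/2·sL + 1/2·sR = 1302/9389

6/41 30/229 6/41 1302/9389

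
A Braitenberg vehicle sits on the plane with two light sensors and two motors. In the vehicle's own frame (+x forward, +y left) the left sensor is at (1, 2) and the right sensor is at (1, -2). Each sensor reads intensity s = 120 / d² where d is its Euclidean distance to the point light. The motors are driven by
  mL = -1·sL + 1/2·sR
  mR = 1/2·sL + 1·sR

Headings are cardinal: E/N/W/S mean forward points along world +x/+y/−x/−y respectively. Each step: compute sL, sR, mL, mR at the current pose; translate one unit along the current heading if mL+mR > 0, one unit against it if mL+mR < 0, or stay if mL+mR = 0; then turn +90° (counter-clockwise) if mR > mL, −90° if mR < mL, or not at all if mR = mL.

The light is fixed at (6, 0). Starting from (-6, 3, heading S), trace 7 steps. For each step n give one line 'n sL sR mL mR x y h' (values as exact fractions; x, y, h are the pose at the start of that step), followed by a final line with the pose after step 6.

0 15/13 3/5 -111/130 153/130 -6 3 S
1 120/137 120/121 -6300/16577 23700/16577 -6 2 E
2 60/89 4/3 -2/267 446/267 -5 2 N
3 24/29 120/169 -2316/4901 5508/4901 -5 3 W
4 15/13 3/5 -111/130 153/130 -6 3 S
5 120/137 120/121 -6300/16577 23700/16577 -6 2 E
6 60/89 4/3 -2/267 446/267 -5 2 N
final -5 3 W

n=0: pose=(-6,3,S); sL=15/13, sR=3/5; mL=-111/130, mR=153/130; mL+mR=21/65 → advance +1; mR−mL=132/65 → turn +1·90°
n=1: pose=(-6,2,E); sL=120/137, sR=120/121; mL=-6300/16577, mR=23700/16577; mL+mR=17400/16577 → advance +1; mR−mL=30000/16577 → turn +1·90°
n=2: pose=(-5,2,N); sL=60/89, sR=4/3; mL=-2/267, mR=446/267; mL+mR=148/89 → advance +1; mR−mL=448/267 → turn +1·90°
n=3: pose=(-5,3,W); sL=24/29, sR=120/169; mL=-2316/4901, mR=5508/4901; mL+mR=3192/4901 → advance +1; mR−mL=7824/4901 → turn +1·90°
n=4: pose=(-6,3,S); sL=15/13, sR=3/5; mL=-111/130, mR=153/130; mL+mR=21/65 → advance +1; mR−mL=132/65 → turn +1·90°
n=5: pose=(-6,2,E); sL=120/137, sR=120/121; mL=-6300/16577, mR=23700/16577; mL+mR=17400/16577 → advance +1; mR−mL=30000/16577 → turn +1·90°
n=6: pose=(-5,2,N); sL=60/89, sR=4/3; mL=-2/267, mR=446/267; mL+mR=148/89 → advance +1; mR−mL=448/267 → turn +1·90°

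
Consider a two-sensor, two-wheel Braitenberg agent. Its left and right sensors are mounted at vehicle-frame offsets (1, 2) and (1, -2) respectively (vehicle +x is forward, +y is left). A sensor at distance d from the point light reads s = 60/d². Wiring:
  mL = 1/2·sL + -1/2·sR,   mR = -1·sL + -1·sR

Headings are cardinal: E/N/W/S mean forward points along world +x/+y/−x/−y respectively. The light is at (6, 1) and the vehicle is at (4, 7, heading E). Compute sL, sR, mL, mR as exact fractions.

left sensor world pos  = (5, 9); dL² = 65
right sensor world pos = (5, 5); dR² = 17
sL = 60/65 = 12/13
sR = 60/17 = 60/17
mL = 1/2·sL + -1/2·sR = -288/221
mR = -1·sL + -1·sR = -984/221

12/13 60/17 -288/221 -984/221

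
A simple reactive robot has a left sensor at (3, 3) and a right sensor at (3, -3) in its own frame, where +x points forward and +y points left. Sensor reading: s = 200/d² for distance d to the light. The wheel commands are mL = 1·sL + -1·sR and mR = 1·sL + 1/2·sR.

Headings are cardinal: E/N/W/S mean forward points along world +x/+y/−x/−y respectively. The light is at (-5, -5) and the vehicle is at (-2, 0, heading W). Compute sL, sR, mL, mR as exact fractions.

left sensor world pos  = (-5, -3); dL² = 4
right sensor world pos = (-5, 3); dR² = 64
sL = 200/4 = 50
sR = 200/64 = 25/8
mL = 1·sL + -1·sR = 375/8
mR = 1·sL + 1/2·sR = 825/16

50 25/8 375/8 825/16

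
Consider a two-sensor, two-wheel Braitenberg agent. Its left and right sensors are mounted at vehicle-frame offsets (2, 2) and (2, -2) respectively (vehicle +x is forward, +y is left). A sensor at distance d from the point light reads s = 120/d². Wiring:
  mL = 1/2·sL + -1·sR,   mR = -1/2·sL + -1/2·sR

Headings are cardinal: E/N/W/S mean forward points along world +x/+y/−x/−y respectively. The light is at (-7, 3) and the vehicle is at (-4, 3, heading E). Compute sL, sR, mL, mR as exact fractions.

left sensor world pos  = (-2, 5); dL² = 29
right sensor world pos = (-2, 1); dR² = 29
sL = 120/29 = 120/29
sR = 120/29 = 120/29
mL = 1/2·sL + -1·sR = -60/29
mR = -1/2·sL + -1/2·sR = -120/29

120/29 120/29 -60/29 -120/29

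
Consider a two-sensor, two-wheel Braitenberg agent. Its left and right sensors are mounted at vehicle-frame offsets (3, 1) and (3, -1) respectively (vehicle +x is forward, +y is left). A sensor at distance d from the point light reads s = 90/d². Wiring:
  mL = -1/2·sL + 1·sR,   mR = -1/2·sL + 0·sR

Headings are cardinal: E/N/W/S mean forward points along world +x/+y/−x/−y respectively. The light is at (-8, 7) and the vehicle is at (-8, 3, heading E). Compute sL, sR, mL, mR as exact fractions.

5 45/17 5/34 -5/2

left sensor world pos  = (-5, 4); dL² = 18
right sensor world pos = (-5, 2); dR² = 34
sL = 90/18 = 5
sR = 90/34 = 45/17
mL = -1/2·sL + 1·sR = 5/34
mR = -1/2·sL + 0·sR = -5/2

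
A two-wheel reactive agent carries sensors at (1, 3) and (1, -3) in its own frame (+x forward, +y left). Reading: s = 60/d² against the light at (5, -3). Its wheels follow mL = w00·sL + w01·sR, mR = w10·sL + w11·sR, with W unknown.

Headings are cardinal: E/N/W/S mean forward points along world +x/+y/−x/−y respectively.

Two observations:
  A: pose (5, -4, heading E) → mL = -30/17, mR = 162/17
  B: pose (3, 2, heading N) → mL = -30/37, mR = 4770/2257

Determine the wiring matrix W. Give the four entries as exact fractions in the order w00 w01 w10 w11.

0 -1/2 1/2 1

obs A: pose=(5,-4,E) → sL=12, sR=60/17, mL=-30/17, mR=162/17
obs B: pose=(3,2,N) → sL=60/61, sR=60/37, mL=-30/37, mR=4770/2257
sensor matrix S = [[12, 60/17], [60/61, 60/37]]; det S = 613440/38369
solve [mL_A; mL_B] = S·[w00; w01] and [mR_A; mR_B] = S·[w10; w11]:
  w00 = 0, w01 = -1/2, w10 = 1/2, w11 = 1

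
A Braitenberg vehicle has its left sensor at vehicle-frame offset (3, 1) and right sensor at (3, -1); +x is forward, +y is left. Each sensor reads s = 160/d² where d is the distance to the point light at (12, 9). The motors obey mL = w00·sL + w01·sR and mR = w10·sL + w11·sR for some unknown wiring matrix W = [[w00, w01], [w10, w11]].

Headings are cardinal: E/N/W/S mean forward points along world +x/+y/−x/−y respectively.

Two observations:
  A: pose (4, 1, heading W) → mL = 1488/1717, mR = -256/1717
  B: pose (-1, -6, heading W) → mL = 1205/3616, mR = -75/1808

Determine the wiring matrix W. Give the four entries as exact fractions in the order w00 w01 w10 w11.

1/2 1/2 1 -1

obs A: pose=(4,1,W) → sL=80/101, sR=16/17, mL=1488/1717, mR=-256/1717
obs B: pose=(-1,-6,W) → sL=5/16, sR=40/113, mL=1205/3616, mR=-75/1808
sensor matrix S = [[80/101, 16/17], [5/16, 40/113]]; det S = -2665/194021
solve [mL_A; mL_B] = S·[w00; w01] and [mR_A; mR_B] = S·[w10; w11]:
  w00 = 1/2, w01 = 1/2, w10 = 1, w11 = -1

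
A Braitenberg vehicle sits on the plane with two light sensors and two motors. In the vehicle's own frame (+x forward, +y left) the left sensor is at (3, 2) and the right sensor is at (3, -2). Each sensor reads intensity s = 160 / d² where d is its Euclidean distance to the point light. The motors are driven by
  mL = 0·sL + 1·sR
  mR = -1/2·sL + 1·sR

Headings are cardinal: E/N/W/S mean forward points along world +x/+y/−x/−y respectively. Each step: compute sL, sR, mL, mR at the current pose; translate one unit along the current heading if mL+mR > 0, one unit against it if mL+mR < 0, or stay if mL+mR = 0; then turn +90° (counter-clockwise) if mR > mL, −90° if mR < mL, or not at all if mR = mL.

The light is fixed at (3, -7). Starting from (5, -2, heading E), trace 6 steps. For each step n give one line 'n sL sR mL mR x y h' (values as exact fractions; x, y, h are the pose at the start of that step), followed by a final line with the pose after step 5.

0 80/37 80/17 80/17 2280/629 5 -2 E
1 160/29 32 32 848/29 6 -2 S
2 40 40/9 40/9 -140/9 6 -3 W
3 160/53 32/17 32/17 336/901 7 -3 N
4 80/49 80/29 80/29 2760/1421 7 -2 E
5 160/53 160/13 160/13 7440/689 8 -2 S
final 8 -3 W

n=0: pose=(5,-2,E); sL=80/37, sR=80/17; mL=80/17, mR=2280/629; mL+mR=5240/629 → advance +1; mR−mL=-40/37 → turn -1·90°
n=1: pose=(6,-2,S); sL=160/29, sR=32; mL=32, mR=848/29; mL+mR=1776/29 → advance +1; mR−mL=-80/29 → turn -1·90°
n=2: pose=(6,-3,W); sL=40, sR=40/9; mL=40/9, mR=-140/9; mL+mR=-100/9 → advance -1; mR−mL=-20 → turn -1·90°
n=3: pose=(7,-3,N); sL=160/53, sR=32/17; mL=32/17, mR=336/901; mL+mR=2032/901 → advance +1; mR−mL=-80/53 → turn -1·90°
n=4: pose=(7,-2,E); sL=80/49, sR=80/29; mL=80/29, mR=2760/1421; mL+mR=6680/1421 → advance +1; mR−mL=-40/49 → turn -1·90°
n=5: pose=(8,-2,S); sL=160/53, sR=160/13; mL=160/13, mR=7440/689; mL+mR=15920/689 → advance +1; mR−mL=-80/53 → turn -1·90°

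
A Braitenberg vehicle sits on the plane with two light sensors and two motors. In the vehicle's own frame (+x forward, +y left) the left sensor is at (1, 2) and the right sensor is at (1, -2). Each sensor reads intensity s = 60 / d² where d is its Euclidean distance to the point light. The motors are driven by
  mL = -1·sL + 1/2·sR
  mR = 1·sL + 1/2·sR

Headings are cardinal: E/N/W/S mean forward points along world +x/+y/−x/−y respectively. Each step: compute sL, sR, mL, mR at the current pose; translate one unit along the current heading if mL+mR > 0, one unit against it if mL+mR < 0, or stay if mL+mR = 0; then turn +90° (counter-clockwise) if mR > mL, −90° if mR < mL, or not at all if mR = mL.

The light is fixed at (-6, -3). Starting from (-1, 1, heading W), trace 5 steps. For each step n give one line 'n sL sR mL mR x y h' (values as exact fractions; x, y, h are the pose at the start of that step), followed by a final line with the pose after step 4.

n=0: pose=(-1,1,W); sL=3, sR=15/13; mL=-63/26, mR=93/26; mL+mR=15/13 → advance +1; mR−mL=6 → turn +1·90°
n=1: pose=(-2,1,S); sL=4/3, sR=60/13; mL=38/39, mR=142/39; mL+mR=60/13 → advance +1; mR−mL=8/3 → turn +1·90°
n=2: pose=(-2,0,E); sL=6/5, sR=30/13; mL=-3/65, mR=153/65; mL+mR=30/13 → advance +1; mR−mL=12/5 → turn +1·90°
n=3: pose=(-1,0,N); sL=12/5, sR=12/13; mL=-126/65, mR=186/65; mL+mR=12/13 → advance +1; mR−mL=24/5 → turn +1·90°
n=4: pose=(-1,1,W); sL=3, sR=15/13; mL=-63/26, mR=93/26; mL+mR=15/13 → advance +1; mR−mL=6 → turn +1·90°

0 3 15/13 -63/26 93/26 -1 1 W
1 4/3 60/13 38/39 142/39 -2 1 S
2 6/5 30/13 -3/65 153/65 -2 0 E
3 12/5 12/13 -126/65 186/65 -1 0 N
4 3 15/13 -63/26 93/26 -1 1 W
final -2 1 S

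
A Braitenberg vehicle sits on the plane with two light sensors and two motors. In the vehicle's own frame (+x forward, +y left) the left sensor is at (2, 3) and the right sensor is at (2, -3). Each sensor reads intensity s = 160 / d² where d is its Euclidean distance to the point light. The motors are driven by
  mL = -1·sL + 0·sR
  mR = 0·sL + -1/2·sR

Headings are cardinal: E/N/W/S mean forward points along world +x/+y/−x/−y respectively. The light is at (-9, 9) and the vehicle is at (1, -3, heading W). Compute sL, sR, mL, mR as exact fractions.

left sensor world pos  = (-1, -6); dL² = 289
right sensor world pos = (-1, 0); dR² = 145
sL = 160/289 = 160/289
sR = 160/145 = 32/29
mL = -1·sL + 0·sR = -160/289
mR = 0·sL + -1/2·sR = -16/29

160/289 32/29 -160/289 -16/29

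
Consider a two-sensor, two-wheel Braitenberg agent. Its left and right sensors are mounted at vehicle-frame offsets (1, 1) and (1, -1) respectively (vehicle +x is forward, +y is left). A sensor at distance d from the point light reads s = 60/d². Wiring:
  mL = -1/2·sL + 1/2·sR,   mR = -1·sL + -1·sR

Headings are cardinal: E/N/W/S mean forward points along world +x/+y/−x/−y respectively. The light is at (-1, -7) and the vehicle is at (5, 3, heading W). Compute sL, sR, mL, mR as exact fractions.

30/53 30/73 -300/3869 -3780/3869

left sensor world pos  = (4, 2); dL² = 106
right sensor world pos = (4, 4); dR² = 146
sL = 60/106 = 30/53
sR = 60/146 = 30/73
mL = -1/2·sL + 1/2·sR = -300/3869
mR = -1·sL + -1·sR = -3780/3869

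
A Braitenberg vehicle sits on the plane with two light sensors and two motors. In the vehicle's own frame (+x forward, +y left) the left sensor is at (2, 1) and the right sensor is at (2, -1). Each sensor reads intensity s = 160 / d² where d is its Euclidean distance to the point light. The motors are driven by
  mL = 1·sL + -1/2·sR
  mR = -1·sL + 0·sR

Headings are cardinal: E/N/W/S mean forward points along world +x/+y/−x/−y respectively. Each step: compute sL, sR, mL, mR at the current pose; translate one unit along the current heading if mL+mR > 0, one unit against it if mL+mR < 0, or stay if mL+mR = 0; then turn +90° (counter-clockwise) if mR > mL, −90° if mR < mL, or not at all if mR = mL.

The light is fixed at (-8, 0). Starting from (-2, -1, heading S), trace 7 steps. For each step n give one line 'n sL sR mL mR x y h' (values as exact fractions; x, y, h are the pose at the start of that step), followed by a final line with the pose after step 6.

0 80/29 80/17 200/493 -80/29 -2 -1 S
1 160/17 160/17 80/17 -160/17 -2 0 W
2 4 40/17 48/17 -4 -1 0 N
3 160/81 32/17 1424/1377 -160/81 -1 -1 E
4 80/29 80/17 200/493 -80/29 -2 -1 S
5 160/17 160/17 80/17 -160/17 -2 0 W
6 4 40/17 48/17 -4 -1 0 N
final -1 -1 E

n=0: pose=(-2,-1,S); sL=80/29, sR=80/17; mL=200/493, mR=-80/29; mL+mR=-40/17 → advance -1; mR−mL=-1560/493 → turn -1·90°
n=1: pose=(-2,0,W); sL=160/17, sR=160/17; mL=80/17, mR=-160/17; mL+mR=-80/17 → advance -1; mR−mL=-240/17 → turn -1·90°
n=2: pose=(-1,0,N); sL=4, sR=40/17; mL=48/17, mR=-4; mL+mR=-20/17 → advance -1; mR−mL=-116/17 → turn -1·90°
n=3: pose=(-1,-1,E); sL=160/81, sR=32/17; mL=1424/1377, mR=-160/81; mL+mR=-16/17 → advance -1; mR−mL=-4144/1377 → turn -1·90°
n=4: pose=(-2,-1,S); sL=80/29, sR=80/17; mL=200/493, mR=-80/29; mL+mR=-40/17 → advance -1; mR−mL=-1560/493 → turn -1·90°
n=5: pose=(-2,0,W); sL=160/17, sR=160/17; mL=80/17, mR=-160/17; mL+mR=-80/17 → advance -1; mR−mL=-240/17 → turn -1·90°
n=6: pose=(-1,0,N); sL=4, sR=40/17; mL=48/17, mR=-4; mL+mR=-20/17 → advance -1; mR−mL=-116/17 → turn -1·90°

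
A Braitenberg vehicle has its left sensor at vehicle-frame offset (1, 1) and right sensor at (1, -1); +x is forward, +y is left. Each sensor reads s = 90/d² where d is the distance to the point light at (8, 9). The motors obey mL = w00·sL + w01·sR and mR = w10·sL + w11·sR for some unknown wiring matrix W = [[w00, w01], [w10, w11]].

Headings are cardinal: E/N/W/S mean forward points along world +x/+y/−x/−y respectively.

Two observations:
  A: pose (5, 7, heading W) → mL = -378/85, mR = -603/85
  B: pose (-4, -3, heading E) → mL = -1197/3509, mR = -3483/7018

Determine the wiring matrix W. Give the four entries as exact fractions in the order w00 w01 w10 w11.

-1/2 -1/2 -1/2 -1

obs A: pose=(5,7,W) → sL=18/5, sR=90/17, mL=-378/85, mR=-603/85
obs B: pose=(-4,-3,E) → sL=45/121, sR=9/29, mL=-1197/3509, mR=-3483/7018
sensor matrix S = [[18/5, 90/17], [45/121, 9/29]]; det S = -254016/298265
solve [mL_A; mL_B] = S·[w00; w01] and [mR_A; mR_B] = S·[w10; w11]:
  w00 = -1/2, w01 = -1/2, w10 = -1/2, w11 = -1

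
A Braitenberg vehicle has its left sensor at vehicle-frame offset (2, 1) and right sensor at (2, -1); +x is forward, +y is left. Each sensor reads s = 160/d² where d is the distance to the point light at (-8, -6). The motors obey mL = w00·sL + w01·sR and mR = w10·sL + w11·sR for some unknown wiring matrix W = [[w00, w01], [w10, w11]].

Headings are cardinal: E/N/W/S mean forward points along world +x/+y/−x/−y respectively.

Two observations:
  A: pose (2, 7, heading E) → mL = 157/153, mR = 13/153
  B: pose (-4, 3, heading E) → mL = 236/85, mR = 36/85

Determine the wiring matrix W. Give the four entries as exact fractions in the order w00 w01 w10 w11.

obs A: pose=(2,7,E) → sL=8/17, sR=5/9, mL=157/153, mR=13/153
obs B: pose=(-4,3,E) → sL=20/17, sR=8/5, mL=236/85, mR=36/85
sensor matrix S = [[8/17, 5/9], [20/17, 8/5]]; det S = 76/765
solve [mL_A; mL_B] = S·[w00; w01] and [mR_A; mR_B] = S·[w10; w11]:
  w00 = 1, w01 = 1, w10 = -1, w11 = 1

1 1 -1 1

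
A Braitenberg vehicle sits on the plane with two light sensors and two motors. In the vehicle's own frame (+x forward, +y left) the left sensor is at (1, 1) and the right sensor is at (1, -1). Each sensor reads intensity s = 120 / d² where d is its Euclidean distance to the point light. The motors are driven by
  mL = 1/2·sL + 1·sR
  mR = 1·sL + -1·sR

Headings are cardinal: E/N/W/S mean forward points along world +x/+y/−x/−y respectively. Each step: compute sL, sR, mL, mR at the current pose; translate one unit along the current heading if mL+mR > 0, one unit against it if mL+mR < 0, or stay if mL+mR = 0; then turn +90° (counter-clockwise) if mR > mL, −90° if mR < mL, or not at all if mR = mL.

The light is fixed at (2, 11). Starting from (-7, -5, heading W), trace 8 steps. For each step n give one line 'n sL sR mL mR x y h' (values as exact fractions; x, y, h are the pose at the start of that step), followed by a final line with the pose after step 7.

0 120/389 24/65 13236/25285 -1536/25285 -7 -5 W
1 60/173 20/51 4990/8823 -400/8823 -8 -5 N
2 120/277 120/337 53460/93349 7200/93349 -8 -4 E
3 3/8 30/89 747/1424 27/712 -7 -4 S
4 120/389 24/65 13236/25285 -1536/25285 -7 -5 W
5 60/173 20/51 4990/8823 -400/8823 -8 -5 N
6 120/277 120/337 53460/93349 7200/93349 -8 -4 E
7 3/8 30/89 747/1424 27/712 -7 -4 S
final -7 -5 W

n=0: pose=(-7,-5,W); sL=120/389, sR=24/65; mL=13236/25285, mR=-1536/25285; mL+mR=180/389 → advance +1; mR−mL=-14772/25285 → turn -1·90°
n=1: pose=(-8,-5,N); sL=60/173, sR=20/51; mL=4990/8823, mR=-400/8823; mL+mR=90/173 → advance +1; mR−mL=-5390/8823 → turn -1·90°
n=2: pose=(-8,-4,E); sL=120/277, sR=120/337; mL=53460/93349, mR=7200/93349; mL+mR=180/277 → advance +1; mR−mL=-46260/93349 → turn -1·90°
n=3: pose=(-7,-4,S); sL=3/8, sR=30/89; mL=747/1424, mR=27/712; mL+mR=9/16 → advance +1; mR−mL=-693/1424 → turn -1·90°
n=4: pose=(-7,-5,W); sL=120/389, sR=24/65; mL=13236/25285, mR=-1536/25285; mL+mR=180/389 → advance +1; mR−mL=-14772/25285 → turn -1·90°
n=5: pose=(-8,-5,N); sL=60/173, sR=20/51; mL=4990/8823, mR=-400/8823; mL+mR=90/173 → advance +1; mR−mL=-5390/8823 → turn -1·90°
n=6: pose=(-8,-4,E); sL=120/277, sR=120/337; mL=53460/93349, mR=7200/93349; mL+mR=180/277 → advance +1; mR−mL=-46260/93349 → turn -1·90°
n=7: pose=(-7,-4,S); sL=3/8, sR=30/89; mL=747/1424, mR=27/712; mL+mR=9/16 → advance +1; mR−mL=-693/1424 → turn -1·90°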